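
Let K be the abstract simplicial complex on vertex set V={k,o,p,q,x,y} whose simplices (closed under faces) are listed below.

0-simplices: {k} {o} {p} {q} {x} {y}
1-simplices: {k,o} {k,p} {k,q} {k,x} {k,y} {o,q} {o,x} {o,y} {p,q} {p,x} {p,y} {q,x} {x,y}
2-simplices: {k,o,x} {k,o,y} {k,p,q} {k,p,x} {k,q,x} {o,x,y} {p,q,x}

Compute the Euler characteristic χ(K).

n_0=6 n_1=13 n_2=7
χ=+6−13+7=0

χ(K)=0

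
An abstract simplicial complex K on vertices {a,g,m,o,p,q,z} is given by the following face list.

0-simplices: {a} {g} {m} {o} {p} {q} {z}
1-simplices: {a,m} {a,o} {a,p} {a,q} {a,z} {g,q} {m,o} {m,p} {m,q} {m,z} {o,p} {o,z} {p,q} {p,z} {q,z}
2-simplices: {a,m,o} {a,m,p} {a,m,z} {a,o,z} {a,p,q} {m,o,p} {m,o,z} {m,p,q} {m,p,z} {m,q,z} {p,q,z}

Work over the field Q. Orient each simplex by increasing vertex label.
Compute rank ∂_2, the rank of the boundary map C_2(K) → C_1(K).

rank∂_2=9

n_0=7 n_1=15 n_2=11  [Q]
∂1: piv[am,ao,ap,aq,az,gq] rk=6  ker:mo,mp,mq,mz,op,oz,pq,pz,qz
∂2: piv[amo,amp,amz,aoz,apq,mop,mpq,mpz,mqz] rk=9  ker:moz,pqz
rk∂_2=9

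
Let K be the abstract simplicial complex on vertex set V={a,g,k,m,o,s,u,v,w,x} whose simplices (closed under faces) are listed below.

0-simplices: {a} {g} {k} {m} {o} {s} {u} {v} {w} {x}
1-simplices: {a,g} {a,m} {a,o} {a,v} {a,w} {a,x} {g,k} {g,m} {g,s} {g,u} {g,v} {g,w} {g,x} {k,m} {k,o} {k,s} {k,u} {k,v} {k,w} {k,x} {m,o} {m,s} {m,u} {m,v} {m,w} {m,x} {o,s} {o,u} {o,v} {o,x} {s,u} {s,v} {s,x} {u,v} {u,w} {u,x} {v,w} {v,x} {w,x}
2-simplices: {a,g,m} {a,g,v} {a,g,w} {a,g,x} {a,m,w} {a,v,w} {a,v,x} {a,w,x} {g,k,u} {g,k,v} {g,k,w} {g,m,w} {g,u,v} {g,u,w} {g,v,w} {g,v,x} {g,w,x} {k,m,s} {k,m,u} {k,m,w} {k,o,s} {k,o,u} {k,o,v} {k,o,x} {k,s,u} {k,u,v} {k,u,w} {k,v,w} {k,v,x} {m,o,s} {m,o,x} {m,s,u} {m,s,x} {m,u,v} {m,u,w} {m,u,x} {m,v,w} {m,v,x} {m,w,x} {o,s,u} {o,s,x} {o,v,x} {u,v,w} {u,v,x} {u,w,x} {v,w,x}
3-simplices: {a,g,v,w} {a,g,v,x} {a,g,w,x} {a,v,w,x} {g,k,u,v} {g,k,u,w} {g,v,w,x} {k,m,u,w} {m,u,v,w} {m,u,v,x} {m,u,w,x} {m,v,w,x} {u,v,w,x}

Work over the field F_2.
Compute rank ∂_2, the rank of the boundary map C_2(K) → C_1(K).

rank∂_2=27

n_0=10 n_1=39 n_2=46 n_3=13  [Z2]
∂1: piv[ag,am,ao,av,aw,ax,gk,gs,gu] rk=9  ker:gm,gv,gw,gx,km,ko,ks,ku,kv,kw,kx,mo,ms,mu,mv,mw,mx,os,ou,ov,ox,su,sv,sx,uv,uw,ux,vw,vx,wx
∂2: piv[agm,agv,agw,agx,amw,avw,avx,awx,gku,gkv,gkw,guv,guw,kms,kmu,kmw,kos,kou,kov,kox,ksu,kvx,mos,mox,msx,muv,mux] rk=27  ker:gmw,gvw,gvx,gwx,kuv,kuw,kvw,msu,muw,mvw,mvx,mwx,osu,osx,ovx,uvw,uvx,uwx,vwx
∂3: piv[agvw,agvx,agwx,avwx,gkuv,gkuw,kmuw,muvw,muvx,muwx,mvwx] rk=11  ker:gvwx,uvwx
rk∂_2=27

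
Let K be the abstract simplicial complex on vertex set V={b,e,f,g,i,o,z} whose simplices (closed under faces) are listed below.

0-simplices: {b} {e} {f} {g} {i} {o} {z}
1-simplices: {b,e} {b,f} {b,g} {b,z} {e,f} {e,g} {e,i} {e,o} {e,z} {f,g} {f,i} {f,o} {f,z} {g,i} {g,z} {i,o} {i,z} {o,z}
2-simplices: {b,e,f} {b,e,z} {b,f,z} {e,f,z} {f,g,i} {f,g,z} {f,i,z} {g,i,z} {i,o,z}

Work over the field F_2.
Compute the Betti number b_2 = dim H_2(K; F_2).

n_0=7 n_1=18 n_2=9  [Z2]
∂1: piv[be,bf,bg,bz,ei,eo] rk=6  ker:ef,eg,ez,fg,fi,fo,fz,gi,gz,io,iz,oz
∂2: piv[bef,bez,bfz,fgi,fgz,fiz,ioz] rk=7  ker:efz,giz
b_2=(9−7)−0=2

b_2=2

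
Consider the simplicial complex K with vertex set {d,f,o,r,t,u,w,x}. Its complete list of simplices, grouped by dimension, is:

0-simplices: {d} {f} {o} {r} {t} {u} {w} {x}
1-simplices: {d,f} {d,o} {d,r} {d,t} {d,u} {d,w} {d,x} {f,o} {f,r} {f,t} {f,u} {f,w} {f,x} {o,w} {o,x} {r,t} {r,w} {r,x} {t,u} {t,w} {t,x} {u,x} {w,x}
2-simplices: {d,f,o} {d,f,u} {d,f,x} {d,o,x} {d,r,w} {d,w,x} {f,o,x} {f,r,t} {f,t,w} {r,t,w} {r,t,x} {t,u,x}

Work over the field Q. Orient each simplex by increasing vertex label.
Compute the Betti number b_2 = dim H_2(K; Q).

b_2=1

n_0=8 n_1=23 n_2=12  [Q]
∂1: piv[df,do,dr,dt,du,dw,dx] rk=7  ker:fo,fr,ft,fu,fw,fx,ow,ox,rt,rw,rx,tu,tw,tx,ux,wx
∂2: piv[dfo,dfu,dfx,dox,drw,dwx,frt,ftw,rtw,rtx,tux] rk=11  ker:fox
b_2=(12−11)−0=1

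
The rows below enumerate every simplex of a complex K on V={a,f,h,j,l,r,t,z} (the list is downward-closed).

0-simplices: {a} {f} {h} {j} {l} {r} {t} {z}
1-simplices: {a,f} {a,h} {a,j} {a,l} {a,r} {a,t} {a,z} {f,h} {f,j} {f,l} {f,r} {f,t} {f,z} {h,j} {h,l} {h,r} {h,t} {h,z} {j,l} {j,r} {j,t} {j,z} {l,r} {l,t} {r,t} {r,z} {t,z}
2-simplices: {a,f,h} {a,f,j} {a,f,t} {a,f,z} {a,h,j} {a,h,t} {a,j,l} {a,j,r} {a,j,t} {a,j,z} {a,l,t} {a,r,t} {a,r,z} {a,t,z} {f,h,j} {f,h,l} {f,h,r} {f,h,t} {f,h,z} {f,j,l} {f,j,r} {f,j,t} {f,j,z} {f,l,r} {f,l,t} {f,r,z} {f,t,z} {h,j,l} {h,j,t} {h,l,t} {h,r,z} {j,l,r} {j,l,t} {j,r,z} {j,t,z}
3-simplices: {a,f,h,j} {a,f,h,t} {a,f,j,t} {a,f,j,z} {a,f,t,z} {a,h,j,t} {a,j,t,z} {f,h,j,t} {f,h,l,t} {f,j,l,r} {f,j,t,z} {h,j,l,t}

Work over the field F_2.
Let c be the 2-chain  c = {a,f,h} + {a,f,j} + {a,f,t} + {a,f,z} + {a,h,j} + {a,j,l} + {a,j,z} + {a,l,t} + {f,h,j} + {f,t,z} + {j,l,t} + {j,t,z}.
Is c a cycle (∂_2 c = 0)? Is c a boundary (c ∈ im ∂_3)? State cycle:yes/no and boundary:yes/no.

cycle:yes boundary:no

n_0=8 n_1=27 n_2=35 n_3=12  [Z2]
∂1: piv[af,ah,aj,al,ar,at,az] rk=7  ker:fh,fj,fl,fr,ft,fz,hj,hl,hr,ht,hz,jl,jr,jt,jz,lr,lt,rt,rz,tz
∂2: piv[afh,afj,aft,afz,ahj,aht,ajl,ajr,ajt,ajz,alt,art,arz,atz,fhl,fhr,fhz,fjl,fjr,flr] rk=20  ker:fhj,fht,fjt,fjz,flt,frz,ftz,hjl,hjt,hlt,hrz,jlr,jlt,jrz,jtz
∂3: piv[afhj,afht,afjt,afjz,aftz,ahjt,ajtz,fhlt,fjlr,hjlt] rk=10  ker:fhjt,fjtz
∂2c = 0
c vs im∂3: residual ≠ 0 ⇒ not boundary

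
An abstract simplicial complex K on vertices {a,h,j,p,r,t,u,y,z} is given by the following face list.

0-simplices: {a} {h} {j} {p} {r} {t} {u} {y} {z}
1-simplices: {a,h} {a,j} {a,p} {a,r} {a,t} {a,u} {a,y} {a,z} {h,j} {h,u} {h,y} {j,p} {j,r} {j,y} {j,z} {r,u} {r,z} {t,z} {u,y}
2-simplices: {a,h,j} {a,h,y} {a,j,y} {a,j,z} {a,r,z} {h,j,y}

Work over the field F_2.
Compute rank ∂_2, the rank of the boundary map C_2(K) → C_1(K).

n_0=9 n_1=19 n_2=6  [Z2]
∂1: piv[ah,aj,ap,ar,at,au,ay,az] rk=8  ker:hj,hu,hy,jp,jr,jy,jz,ru,rz,tz,uy
∂2: piv[ahj,ahy,ajy,ajz,arz] rk=5  ker:hjy
rk∂_2=5

rank∂_2=5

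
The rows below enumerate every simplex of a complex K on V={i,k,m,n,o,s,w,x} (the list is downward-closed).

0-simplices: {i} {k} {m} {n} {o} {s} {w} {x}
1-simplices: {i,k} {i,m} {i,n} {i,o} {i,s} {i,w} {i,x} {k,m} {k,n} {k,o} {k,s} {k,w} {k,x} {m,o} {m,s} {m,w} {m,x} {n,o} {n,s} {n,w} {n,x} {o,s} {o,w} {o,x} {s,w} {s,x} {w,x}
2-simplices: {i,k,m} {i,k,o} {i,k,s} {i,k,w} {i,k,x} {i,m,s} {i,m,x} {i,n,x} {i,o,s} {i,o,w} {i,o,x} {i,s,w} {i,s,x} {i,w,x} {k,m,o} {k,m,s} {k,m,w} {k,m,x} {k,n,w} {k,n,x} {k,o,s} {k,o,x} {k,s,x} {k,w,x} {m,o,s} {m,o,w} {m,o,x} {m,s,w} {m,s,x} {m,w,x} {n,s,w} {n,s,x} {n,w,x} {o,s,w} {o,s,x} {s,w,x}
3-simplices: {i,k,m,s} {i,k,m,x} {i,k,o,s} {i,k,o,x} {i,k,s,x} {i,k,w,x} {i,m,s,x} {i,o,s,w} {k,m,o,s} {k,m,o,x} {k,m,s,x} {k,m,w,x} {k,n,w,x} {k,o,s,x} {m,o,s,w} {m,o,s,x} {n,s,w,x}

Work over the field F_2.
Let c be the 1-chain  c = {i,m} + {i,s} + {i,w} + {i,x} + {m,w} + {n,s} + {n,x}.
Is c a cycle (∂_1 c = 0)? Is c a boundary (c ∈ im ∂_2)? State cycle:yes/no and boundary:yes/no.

n_0=8 n_1=27 n_2=36 n_3=17  [Z2]
∂1: piv[ik,im,in,io,is,iw,ix] rk=7  ker:km,kn,ko,ks,kw,kx,mo,ms,mw,mx,no,ns,nw,nx,os,ow,ox,sw,sx,wx
∂2: piv[ikm,iko,iks,ikw,ikx,ims,imx,inx,ios,iow,iox,isw,isx,iwx,kmo,kmw,knw,knx,nsw] rk=19  ker:kms,kmx,kos,kox,ksx,kwx,mos,mow,mox,msw,msx,mwx,nsx,nwx,osw,osx,swx
∂3: piv[ikms,ikmx,ikos,ikox,iksx,ikwx,imsx,iosw,kmos,kmox,kmwx,knwx,kosx,mosw,nswx] rk=15  ker:kmsx,mosx
∂1c = 0
c vs im∂2: reduces to 0 ⇒ boundary

cycle:yes boundary:yes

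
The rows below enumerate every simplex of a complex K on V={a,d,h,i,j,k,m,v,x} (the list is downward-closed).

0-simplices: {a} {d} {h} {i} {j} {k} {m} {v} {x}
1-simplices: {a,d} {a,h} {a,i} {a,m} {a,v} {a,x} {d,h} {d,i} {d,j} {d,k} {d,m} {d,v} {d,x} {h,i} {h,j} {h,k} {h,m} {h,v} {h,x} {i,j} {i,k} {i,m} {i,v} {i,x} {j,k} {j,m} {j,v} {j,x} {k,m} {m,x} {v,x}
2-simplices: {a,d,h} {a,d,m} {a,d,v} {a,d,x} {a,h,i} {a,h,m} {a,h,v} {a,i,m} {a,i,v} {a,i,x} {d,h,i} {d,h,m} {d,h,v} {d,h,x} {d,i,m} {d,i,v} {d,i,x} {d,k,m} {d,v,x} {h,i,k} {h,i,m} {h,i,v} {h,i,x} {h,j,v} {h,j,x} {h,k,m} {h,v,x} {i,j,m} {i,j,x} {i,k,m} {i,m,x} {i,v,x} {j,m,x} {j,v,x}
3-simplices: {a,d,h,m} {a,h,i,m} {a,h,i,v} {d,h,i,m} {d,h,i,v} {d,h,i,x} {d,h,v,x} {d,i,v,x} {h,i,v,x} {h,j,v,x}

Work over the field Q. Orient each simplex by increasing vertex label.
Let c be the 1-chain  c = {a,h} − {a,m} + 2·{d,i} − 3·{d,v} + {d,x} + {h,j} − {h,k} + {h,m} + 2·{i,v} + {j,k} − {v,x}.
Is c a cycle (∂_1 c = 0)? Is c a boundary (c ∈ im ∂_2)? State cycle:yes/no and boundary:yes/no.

cycle:yes boundary:no

n_0=9 n_1=31 n_2=34 n_3=10  [Q]
∂1: piv[ad,ah,ai,am,av,ax,dj,dk] rk=8  ker:dh,di,dm,dv,dx,hi,hj,hk,hm,hv,hx,ij,ik,im,iv,ix,jk,jm,jv,jx,km,mx,vx
∂2: piv[adh,adm,adv,adx,ahi,ahm,ahv,aim,aiv,aix,dhi,dhx,dkm,dvx,hik,hjv,hjx,hkm,ijm,ijx,imx] rk=21  ker:dhm,dhv,dim,div,dix,him,hiv,hix,hvx,ikm,ivx,jmx,jvx
∂3: piv[adhm,ahim,ahiv,dhim,dhiv,dhix,dhvx,divx,hjvx] rk=9  ker:hivx
∂1c = 0
c vs im∂2: residual ≠ 0 ⇒ not boundary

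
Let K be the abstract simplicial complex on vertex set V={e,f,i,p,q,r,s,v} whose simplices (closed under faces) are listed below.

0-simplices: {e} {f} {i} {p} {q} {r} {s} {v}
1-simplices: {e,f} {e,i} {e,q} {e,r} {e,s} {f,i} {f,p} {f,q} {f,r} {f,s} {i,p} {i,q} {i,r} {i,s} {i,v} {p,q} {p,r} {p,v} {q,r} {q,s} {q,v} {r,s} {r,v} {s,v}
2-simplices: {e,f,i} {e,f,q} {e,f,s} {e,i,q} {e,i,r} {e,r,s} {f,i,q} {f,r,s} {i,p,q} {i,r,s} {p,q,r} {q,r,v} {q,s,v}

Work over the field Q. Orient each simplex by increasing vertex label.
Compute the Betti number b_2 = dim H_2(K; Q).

n_0=8 n_1=24 n_2=13  [Q]
∂1: piv[ef,ei,eq,er,es,fp,iv] rk=7  ker:fi,fq,fr,fs,ip,iq,ir,is,pq,pr,pv,qr,qs,qv,rs,rv,sv
∂2: piv[efi,efq,efs,eiq,eir,ers,frs,ipq,irs,pqr,qrv,qsv] rk=12  ker:fiq
b_2=(13−12)−0=1

b_2=1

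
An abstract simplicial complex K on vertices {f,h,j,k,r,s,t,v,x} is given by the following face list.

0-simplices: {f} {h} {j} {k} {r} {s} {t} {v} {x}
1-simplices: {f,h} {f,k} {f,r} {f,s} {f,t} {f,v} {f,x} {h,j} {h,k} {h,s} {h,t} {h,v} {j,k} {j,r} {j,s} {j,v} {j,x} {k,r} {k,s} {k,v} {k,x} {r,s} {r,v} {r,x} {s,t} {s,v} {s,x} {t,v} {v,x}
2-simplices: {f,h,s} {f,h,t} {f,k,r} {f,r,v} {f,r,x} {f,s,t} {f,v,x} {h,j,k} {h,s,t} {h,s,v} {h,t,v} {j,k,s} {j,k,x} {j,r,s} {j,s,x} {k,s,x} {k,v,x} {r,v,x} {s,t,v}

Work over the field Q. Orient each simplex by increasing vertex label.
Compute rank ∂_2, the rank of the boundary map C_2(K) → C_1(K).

rank∂_2=15

n_0=9 n_1=29 n_2=19  [Q]
∂1: piv[fh,fk,fr,fs,ft,fv,fx,hj] rk=8  ker:hk,hs,ht,hv,jk,jr,js,jv,jx,kr,ks,kv,kx,rs,rv,rx,st,sv,sx,tv,vx
∂2: piv[fhs,fht,fkr,frv,frx,fst,fvx,hjk,hsv,htv,jks,jkx,jrs,jsx,kvx] rk=15  ker:hst,ksx,rvx,stv
rk∂_2=15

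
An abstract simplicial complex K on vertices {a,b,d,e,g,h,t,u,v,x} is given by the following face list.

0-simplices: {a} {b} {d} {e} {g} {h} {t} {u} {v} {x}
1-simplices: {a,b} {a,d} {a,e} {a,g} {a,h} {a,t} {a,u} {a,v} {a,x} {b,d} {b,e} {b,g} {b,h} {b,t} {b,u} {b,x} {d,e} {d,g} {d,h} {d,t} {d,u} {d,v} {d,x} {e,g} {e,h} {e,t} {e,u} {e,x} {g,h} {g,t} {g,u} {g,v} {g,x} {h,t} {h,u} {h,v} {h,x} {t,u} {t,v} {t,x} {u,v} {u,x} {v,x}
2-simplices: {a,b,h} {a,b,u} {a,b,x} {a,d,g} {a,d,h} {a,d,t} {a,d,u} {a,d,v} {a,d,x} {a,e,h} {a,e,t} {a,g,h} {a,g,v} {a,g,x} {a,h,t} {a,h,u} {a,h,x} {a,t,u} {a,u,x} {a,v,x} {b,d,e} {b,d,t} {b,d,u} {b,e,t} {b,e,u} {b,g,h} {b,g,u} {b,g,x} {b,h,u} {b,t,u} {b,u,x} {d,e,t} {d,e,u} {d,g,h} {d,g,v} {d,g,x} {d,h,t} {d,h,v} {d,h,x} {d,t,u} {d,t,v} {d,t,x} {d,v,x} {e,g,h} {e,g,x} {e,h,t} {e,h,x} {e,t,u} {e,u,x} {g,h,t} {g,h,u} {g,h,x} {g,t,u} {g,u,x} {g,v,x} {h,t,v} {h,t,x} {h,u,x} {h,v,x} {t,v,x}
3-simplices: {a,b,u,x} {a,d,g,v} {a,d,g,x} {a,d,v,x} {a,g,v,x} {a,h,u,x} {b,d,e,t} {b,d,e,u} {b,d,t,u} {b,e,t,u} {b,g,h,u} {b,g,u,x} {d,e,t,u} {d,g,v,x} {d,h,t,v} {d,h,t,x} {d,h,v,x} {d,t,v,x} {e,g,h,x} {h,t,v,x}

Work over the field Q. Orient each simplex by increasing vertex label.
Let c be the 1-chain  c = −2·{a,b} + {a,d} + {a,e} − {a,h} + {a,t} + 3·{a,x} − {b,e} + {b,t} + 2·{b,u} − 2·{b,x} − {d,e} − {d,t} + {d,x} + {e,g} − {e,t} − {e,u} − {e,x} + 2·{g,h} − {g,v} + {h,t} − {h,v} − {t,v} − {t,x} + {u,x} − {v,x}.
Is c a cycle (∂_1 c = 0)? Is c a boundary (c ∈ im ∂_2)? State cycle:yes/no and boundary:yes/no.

cycle:no boundary:no

n_0=10 n_1=43 n_2=60 n_3=20  [Q]
∂1: piv[ab,ad,ae,ag,ah,at,au,av,ax] rk=9  ker:bd,be,bg,bh,bt,bu,bx,de,dg,dh,dt,du,dv,dx,eg,eh,et,eu,ex,gh,gt,gu,gv,gx,ht,hu,hv,hx,tu,tv,tx,uv,ux,vx
∂2: piv[abh,abu,abx,adg,adh,adt,adu,adv,adx,aeh,aet,agh,agv,agx,aht,ahu,ahx,atu,aux,avx,bde,bdt,bdu,bet,beu,bgh,bgu,dhv,dtv,dtx,egh,egx,ght] rk=33  ker:bgx,bhu,btu,bux,det,deu,dgh,dgv,dgx,dht,dhx,dtu,dvx,eht,ehx,etu,eux,ghu,ghx,gtu,gux,gvx,htv,htx,hux,hvx,tvx
∂3: piv[abux,adgv,adgx,advx,agvx,ahux,bdet,bdeu,bdtu,betu,bghu,bgux,dhtv,dhtx,dhvx,dtvx,eghx] rk=17  ker:detu,dgvx,htvx
∂1c = −3·{a} − 2·{b} + 2·{d} + {e} + {h} + 3·{t} − 2·{v}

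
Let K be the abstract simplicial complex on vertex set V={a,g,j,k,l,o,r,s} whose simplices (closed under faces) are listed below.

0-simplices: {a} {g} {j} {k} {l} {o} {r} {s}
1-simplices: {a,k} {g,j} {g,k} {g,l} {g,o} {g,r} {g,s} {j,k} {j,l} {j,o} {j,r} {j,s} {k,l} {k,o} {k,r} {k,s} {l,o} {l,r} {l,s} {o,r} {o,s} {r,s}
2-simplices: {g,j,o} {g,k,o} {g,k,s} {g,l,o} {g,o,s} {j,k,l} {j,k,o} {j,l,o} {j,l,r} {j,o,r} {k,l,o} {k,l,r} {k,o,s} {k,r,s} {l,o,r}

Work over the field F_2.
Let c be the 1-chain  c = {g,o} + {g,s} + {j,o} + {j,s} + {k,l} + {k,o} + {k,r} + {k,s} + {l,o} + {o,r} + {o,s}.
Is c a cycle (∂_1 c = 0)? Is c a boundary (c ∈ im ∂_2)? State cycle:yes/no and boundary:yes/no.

cycle:yes boundary:no

n_0=8 n_1=22 n_2=15  [Z2]
∂1: piv[ak,gj,gk,gl,go,gr,gs] rk=7  ker:jk,jl,jo,jr,js,kl,ko,kr,ks,lo,lr,ls,or,os,rs
∂2: piv[gjo,gko,gks,glo,gos,jkl,jko,jlo,jlr,jor,klr,krs] rk=12  ker:klo,kos,lor
∂1c = 0
c vs im∂2: residual ≠ 0 ⇒ not boundary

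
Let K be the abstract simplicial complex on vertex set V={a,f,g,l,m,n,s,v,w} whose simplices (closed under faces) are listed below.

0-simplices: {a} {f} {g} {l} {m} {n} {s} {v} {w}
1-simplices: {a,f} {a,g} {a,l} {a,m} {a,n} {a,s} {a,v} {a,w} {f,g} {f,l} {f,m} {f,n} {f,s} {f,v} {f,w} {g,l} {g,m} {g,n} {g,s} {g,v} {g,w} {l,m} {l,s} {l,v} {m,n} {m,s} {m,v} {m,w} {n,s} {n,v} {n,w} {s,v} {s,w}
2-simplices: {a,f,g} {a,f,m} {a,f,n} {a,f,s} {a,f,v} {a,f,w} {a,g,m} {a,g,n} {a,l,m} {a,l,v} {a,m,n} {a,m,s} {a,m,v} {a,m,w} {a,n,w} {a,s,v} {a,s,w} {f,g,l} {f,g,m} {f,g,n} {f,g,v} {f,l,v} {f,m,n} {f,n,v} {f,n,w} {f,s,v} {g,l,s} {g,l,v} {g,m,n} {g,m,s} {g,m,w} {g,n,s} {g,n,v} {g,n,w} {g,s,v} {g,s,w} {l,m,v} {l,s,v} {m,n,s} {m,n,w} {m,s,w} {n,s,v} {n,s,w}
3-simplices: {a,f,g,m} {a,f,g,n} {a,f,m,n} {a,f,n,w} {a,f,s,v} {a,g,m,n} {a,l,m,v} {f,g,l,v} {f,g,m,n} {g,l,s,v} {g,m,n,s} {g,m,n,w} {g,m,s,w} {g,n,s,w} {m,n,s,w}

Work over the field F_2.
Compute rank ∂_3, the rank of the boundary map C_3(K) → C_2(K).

rank∂_3=13

n_0=9 n_1=33 n_2=43 n_3=15  [Z2]
∂1: piv[af,ag,al,am,an,as,av,aw] rk=8  ker:fg,fl,fm,fn,fs,fv,fw,gl,gm,gn,gs,gv,gw,lm,ls,lv,mn,ms,mv,mw,ns,nv,nw,sv,sw
∂2: piv[afg,afm,afn,afs,afv,afw,agm,agn,alm,alv,amn,ams,amv,amw,anw,asv,asw,fgl,fgv,flv,fnv,gls,gms,gmw,gns] rk=25  ker:fgm,fgn,fmn,fnw,fsv,glv,gmn,gnv,gnw,gsv,gsw,lmv,lsv,mns,mnw,msw,nsv,nsw
∂3: piv[afgm,afgn,afmn,afnw,afsv,agmn,almv,fglv,glsv,gmns,gmnw,gmsw,gnsw] rk=13  ker:fgmn,mnsw
rk∂_3=13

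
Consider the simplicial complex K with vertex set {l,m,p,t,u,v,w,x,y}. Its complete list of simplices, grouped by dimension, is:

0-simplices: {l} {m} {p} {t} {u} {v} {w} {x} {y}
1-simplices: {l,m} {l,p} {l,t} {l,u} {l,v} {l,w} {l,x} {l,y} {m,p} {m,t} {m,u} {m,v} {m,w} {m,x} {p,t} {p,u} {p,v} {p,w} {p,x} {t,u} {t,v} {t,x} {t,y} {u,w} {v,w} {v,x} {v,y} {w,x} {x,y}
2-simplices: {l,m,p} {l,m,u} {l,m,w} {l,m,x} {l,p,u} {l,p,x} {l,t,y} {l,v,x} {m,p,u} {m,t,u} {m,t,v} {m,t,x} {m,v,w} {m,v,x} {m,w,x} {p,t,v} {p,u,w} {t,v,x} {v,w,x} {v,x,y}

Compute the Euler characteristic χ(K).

χ(K)=0

n_0=9 n_1=29 n_2=20
χ=+9−29+20=0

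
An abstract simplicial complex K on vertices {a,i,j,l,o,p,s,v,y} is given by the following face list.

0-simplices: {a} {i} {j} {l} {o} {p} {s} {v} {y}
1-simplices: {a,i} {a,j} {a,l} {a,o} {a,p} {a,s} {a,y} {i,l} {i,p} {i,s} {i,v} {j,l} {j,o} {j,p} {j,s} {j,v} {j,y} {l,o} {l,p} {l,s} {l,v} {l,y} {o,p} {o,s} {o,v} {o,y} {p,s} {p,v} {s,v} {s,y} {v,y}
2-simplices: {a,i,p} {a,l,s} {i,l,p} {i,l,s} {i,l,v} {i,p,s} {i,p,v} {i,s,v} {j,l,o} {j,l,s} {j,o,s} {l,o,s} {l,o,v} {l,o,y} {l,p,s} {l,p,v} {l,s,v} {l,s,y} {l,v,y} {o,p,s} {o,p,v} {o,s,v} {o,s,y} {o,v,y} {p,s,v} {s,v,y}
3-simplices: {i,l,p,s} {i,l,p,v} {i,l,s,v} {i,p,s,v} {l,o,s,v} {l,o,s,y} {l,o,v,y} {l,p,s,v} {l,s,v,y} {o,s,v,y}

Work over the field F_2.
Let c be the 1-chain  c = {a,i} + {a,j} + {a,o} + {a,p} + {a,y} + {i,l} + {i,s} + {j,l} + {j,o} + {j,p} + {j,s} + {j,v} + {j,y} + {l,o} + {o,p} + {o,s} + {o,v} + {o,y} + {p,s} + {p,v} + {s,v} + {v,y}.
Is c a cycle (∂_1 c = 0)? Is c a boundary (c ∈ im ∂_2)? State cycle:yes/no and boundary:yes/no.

cycle:no boundary:no

n_0=9 n_1=31 n_2=26 n_3=10  [Z2]
∂1: piv[ai,aj,al,ao,ap,as,ay,iv] rk=8  ker:il,ip,is,jl,jo,jp,js,jv,jy,lo,lp,ls,lv,ly,op,os,ov,oy,ps,pv,sv,sy,vy
∂2: piv[aip,als,ilp,ils,ilv,ips,ipv,isv,jlo,jls,jos,lov,loy,lsy,lvy,ops] rk=16  ker:los,lps,lpv,lsv,opv,osv,osy,ovy,psv,svy
∂3: piv[ilps,ilpv,ilsv,ipsv,losv,losy,lovy,lsvy] rk=8  ker:lpsv,osvy
∂1c = {a} + {i} + {j} + {l} + {o} + {p} + {s} + {v}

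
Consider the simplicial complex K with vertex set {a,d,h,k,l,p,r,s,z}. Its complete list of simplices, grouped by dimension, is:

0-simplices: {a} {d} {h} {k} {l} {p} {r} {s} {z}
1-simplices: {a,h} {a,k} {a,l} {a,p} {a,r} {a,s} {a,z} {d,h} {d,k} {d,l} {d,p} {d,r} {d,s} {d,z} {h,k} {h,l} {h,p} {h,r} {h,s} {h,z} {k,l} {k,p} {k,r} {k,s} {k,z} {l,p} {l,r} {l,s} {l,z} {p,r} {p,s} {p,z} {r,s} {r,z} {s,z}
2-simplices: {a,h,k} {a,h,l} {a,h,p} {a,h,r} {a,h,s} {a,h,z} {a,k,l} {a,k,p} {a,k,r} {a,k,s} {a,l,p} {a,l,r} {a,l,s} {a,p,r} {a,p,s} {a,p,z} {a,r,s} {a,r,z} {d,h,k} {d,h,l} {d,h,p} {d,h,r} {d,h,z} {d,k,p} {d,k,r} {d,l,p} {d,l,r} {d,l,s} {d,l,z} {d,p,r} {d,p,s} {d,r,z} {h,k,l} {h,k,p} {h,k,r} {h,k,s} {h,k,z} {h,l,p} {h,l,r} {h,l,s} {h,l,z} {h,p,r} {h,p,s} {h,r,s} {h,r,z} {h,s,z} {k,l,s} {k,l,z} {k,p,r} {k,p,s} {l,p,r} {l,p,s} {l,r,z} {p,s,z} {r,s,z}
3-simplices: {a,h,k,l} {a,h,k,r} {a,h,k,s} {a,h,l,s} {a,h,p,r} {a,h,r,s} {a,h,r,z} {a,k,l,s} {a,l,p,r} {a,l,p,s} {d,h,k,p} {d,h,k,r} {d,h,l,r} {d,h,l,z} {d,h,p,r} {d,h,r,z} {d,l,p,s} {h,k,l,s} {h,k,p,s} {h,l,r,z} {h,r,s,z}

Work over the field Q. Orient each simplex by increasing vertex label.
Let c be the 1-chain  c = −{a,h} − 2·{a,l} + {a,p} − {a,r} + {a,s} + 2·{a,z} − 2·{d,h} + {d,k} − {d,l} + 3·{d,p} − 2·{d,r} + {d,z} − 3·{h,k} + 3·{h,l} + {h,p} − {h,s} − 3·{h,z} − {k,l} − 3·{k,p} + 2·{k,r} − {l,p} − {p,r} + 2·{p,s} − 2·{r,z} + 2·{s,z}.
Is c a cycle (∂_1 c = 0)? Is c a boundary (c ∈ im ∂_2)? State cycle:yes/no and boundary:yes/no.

n_0=9 n_1=35 n_2=55 n_3=21  [Q]
∂1: piv[ah,ak,al,ap,ar,as,az,dh] rk=8  ker:dk,dl,dp,dr,ds,dz,hk,hl,hp,hr,hs,hz,kl,kp,kr,ks,kz,lp,lr,ls,lz,pr,ps,pz,rs,rz,sz
∂2: piv[ahk,ahl,ahp,ahr,ahs,ahz,akl,akp,akr,aks,alp,alr,als,apr,aps,apz,ars,arz,dhk,dhl,dhp,dhr,dhz,dls,dlz,hkz,hsz] rk=27  ker:dkp,dkr,dlp,dlr,dpr,dps,drz,hkl,hkp,hkr,hks,hlp,hlr,hls,hlz,hpr,hps,hrs,hrz,kls,klz,kpr,kps,lpr,lps,lrz,psz,rsz
∂3: piv[ahkl,ahkr,ahks,ahls,ahpr,ahrs,ahrz,akls,alpr,alps,dhkp,dhkr,dhlr,dhlz,dhpr,dhrz,dlps,hkps,hlrz,hrsz] rk=20  ker:hkls
∂1c = 0
c vs im∂2: reduces to 0 ⇒ boundary

cycle:yes boundary:yes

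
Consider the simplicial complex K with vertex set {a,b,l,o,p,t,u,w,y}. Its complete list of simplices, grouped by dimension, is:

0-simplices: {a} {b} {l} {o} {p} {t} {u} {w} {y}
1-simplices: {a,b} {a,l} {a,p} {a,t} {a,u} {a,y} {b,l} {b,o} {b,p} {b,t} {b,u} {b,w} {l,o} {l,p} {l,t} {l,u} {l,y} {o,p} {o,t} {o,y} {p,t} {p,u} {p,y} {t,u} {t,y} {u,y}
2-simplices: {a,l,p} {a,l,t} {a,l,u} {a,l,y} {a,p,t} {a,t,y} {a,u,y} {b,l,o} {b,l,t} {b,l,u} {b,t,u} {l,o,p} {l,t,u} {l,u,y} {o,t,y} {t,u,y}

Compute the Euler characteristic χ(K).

χ(K)=-1

n_0=9 n_1=26 n_2=16
χ=+9−26+16=-1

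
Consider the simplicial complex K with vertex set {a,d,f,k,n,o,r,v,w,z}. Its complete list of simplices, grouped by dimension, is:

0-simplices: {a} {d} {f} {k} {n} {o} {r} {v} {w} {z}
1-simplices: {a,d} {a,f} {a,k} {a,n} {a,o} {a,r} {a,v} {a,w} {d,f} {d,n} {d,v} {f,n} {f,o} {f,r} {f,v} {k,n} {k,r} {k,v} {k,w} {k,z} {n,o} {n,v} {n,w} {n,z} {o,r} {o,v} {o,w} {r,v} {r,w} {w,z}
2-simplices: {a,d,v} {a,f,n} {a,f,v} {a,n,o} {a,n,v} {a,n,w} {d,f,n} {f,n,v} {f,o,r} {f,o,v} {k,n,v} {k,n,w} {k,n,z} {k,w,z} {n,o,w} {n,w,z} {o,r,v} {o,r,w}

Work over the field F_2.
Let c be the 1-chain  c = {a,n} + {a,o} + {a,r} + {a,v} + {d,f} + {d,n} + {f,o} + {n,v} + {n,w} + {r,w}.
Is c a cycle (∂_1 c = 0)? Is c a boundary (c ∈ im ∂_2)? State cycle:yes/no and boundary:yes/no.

n_0=10 n_1=30 n_2=18  [Z2]
∂1: piv[ad,af,ak,an,ao,ar,av,aw,kz] rk=9  ker:df,dn,dv,fn,fo,fr,fv,kn,kr,kv,kw,no,nv,nw,nz,or,ov,ow,rv,rw,wz
∂2: piv[adv,afn,afv,ano,anv,anw,dfn,for,fov,knv,knw,knz,kwz,now,orv,orw] rk=16  ker:fnv,nwz
∂1c = 0
c vs im∂2: residual ≠ 0 ⇒ not boundary

cycle:yes boundary:no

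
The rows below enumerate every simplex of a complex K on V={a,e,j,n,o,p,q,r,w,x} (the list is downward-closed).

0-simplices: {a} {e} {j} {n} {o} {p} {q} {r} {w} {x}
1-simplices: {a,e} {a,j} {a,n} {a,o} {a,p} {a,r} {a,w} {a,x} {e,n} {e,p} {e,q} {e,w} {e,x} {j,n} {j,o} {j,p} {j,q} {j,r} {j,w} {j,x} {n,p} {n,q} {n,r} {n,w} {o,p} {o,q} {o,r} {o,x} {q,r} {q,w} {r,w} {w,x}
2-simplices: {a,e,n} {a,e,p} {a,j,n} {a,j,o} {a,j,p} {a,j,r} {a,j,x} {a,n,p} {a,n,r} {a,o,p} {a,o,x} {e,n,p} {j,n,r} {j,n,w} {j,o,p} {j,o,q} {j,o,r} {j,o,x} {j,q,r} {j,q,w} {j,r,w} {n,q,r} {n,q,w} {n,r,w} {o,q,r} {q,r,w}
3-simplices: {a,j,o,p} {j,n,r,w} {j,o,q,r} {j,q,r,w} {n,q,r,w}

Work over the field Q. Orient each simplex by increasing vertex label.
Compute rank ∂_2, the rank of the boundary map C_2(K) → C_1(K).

n_0=10 n_1=32 n_2=26 n_3=5  [Q]
∂1: piv[ae,aj,an,ao,ap,ar,aw,ax,eq] rk=9  ker:en,ep,ew,ex,jn,jo,jp,jq,jr,jw,jx,np,nq,nr,nw,op,oq,or,ox,qr,qw,rw,wx
∂2: piv[aen,aep,ajn,ajo,ajp,ajr,ajx,anp,anr,aop,aox,jnw,joq,jor,jqr,jqw,jrw,nqr] rk=18  ker:enp,jnr,jop,jox,nqw,nrw,oqr,qrw
∂3: piv[ajop,jnrw,joqr,jqrw,nqrw] rk=5
rk∂_2=18

rank∂_2=18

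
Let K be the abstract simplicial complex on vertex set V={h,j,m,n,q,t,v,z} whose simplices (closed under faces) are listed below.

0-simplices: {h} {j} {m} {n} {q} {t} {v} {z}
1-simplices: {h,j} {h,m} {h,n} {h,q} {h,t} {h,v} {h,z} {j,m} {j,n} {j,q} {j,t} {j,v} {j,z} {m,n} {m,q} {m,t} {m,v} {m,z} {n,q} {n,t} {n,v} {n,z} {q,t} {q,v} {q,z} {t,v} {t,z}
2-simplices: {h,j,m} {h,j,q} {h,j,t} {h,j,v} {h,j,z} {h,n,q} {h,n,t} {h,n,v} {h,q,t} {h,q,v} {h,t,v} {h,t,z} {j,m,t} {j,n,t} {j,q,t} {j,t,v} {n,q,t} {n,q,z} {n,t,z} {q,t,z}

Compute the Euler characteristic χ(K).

χ(K)=1

n_0=8 n_1=27 n_2=20
χ=+8−27+20=1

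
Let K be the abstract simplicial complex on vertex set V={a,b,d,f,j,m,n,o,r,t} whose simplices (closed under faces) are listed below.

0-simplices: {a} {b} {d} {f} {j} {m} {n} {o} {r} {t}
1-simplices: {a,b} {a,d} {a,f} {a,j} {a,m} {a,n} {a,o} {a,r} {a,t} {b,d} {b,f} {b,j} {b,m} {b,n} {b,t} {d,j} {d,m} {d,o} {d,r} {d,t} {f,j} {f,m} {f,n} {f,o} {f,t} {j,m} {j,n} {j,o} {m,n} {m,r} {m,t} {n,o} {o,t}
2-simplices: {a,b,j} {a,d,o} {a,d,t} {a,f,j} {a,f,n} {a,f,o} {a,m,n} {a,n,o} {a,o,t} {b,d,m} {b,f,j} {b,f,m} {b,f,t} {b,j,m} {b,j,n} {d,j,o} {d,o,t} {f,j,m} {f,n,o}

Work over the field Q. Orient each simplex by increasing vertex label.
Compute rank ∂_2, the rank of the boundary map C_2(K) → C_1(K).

rank∂_2=16

n_0=10 n_1=33 n_2=19  [Q]
∂1: piv[ab,ad,af,aj,am,an,ao,ar,at] rk=9  ker:bd,bf,bj,bm,bn,bt,dj,dm,do,dr,dt,fj,fm,fn,fo,ft,jm,jn,jo,mn,mr,mt,no,ot
∂2: piv[abj,ado,adt,afj,afn,afo,amn,ano,aot,bdm,bfj,bfm,bft,bjm,bjn,djo] rk=16  ker:dot,fjm,fno
rk∂_2=16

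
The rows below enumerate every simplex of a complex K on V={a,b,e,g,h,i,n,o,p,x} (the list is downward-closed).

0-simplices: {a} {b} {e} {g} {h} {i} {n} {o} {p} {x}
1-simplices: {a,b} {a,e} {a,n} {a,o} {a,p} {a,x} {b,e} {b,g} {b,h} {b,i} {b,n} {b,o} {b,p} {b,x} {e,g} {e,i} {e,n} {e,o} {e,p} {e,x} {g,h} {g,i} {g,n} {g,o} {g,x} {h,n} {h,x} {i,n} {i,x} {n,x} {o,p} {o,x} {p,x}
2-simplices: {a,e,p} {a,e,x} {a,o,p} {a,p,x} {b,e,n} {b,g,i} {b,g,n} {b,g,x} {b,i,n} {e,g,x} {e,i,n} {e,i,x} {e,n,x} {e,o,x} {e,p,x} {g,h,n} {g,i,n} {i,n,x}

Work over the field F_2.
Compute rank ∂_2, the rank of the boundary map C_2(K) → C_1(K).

n_0=10 n_1=33 n_2=18  [Z2]
∂1: piv[ab,ae,an,ao,ap,ax,bg,bh,bi] rk=9  ker:be,bn,bo,bp,bx,eg,ei,en,eo,ep,ex,gh,gi,gn,go,gx,hn,hx,in,ix,nx,op,ox,px
∂2: piv[aep,aex,aop,apx,ben,bgi,bgn,bgx,bin,egx,ein,eix,enx,eox,ghn] rk=15  ker:epx,gin,inx
rk∂_2=15

rank∂_2=15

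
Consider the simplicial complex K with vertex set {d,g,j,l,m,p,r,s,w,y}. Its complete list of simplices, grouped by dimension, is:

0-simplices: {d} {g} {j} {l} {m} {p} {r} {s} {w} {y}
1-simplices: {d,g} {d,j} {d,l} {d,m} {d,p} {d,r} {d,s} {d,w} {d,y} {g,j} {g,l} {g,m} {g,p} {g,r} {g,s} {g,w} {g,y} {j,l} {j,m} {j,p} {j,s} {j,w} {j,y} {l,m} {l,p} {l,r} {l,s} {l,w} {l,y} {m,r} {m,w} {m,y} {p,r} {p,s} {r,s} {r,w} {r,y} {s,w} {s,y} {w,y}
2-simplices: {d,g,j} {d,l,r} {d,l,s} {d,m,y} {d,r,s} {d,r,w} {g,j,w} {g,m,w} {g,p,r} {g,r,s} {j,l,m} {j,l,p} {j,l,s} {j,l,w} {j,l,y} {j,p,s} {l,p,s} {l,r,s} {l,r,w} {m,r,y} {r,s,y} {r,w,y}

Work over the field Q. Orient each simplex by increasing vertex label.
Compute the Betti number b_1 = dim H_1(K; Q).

b_1=11

n_0=10 n_1=40 n_2=22  [Q]
∂1: piv[dg,dj,dl,dm,dp,dr,ds,dw,dy] rk=9  ker:gj,gl,gm,gp,gr,gs,gw,gy,jl,jm,jp,js,jw,jy,lm,lp,lr,ls,lw,ly,mr,mw,my,pr,ps,rs,rw,ry,sw,sy,wy
∂2: piv[dgj,dlr,dls,dmy,drs,drw,gjw,gmw,gpr,grs,jlm,jlp,jls,jlw,jly,jps,lrw,mry,rsy,rwy] rk=20  ker:lps,lrs
b_1=(40−9)−20=11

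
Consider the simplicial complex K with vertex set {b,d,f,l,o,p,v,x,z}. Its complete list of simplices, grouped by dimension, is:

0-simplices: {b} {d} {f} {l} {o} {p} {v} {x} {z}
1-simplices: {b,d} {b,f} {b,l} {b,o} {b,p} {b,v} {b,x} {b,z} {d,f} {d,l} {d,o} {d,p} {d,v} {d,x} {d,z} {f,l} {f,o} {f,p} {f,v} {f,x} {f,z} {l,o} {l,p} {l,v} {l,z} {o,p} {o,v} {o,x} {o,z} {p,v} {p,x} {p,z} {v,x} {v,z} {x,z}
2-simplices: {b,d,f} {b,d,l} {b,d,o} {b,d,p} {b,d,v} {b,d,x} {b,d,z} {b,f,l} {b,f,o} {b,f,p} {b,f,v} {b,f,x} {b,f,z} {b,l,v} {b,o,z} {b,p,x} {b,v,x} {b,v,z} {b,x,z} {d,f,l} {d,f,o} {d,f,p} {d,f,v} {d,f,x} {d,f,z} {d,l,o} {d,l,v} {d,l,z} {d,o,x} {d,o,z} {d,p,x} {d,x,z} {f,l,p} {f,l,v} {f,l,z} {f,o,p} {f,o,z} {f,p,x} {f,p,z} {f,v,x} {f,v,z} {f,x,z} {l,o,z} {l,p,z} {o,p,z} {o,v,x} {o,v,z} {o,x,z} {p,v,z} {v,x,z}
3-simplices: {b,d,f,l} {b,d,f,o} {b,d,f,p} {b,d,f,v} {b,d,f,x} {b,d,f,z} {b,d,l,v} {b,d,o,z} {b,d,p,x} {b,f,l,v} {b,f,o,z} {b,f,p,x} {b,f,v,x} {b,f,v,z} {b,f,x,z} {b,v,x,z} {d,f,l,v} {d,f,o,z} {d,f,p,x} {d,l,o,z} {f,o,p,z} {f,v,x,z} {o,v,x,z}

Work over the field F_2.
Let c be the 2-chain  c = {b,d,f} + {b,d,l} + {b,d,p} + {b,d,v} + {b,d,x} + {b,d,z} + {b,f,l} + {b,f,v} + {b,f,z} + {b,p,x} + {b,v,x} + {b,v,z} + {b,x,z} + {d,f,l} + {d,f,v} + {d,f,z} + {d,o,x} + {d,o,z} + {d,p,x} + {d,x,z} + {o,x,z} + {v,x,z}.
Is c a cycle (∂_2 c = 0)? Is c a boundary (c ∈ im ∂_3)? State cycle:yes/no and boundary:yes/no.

n_0=9 n_1=35 n_2=50 n_3=23  [Z2]
∂1: piv[bd,bf,bl,bo,bp,bv,bx,bz] rk=8  ker:df,dl,do,dp,dv,dx,dz,fl,fo,fp,fv,fx,fz,lo,lp,lv,lz,op,ov,ox,oz,pv,px,pz,vx,vz,xz
∂2: piv[bdf,bdl,bdo,bdp,bdv,bdx,bdz,bfl,bfo,bfp,bfv,bfx,bfz,blv,boz,bpx,bvx,bvz,bxz,dlo,dlz,dox,flp,fop,fpz,ovx,pvz] rk=27  ker:dfl,dfo,dfp,dfv,dfx,dfz,dlv,doz,dpx,dxz,flv,flz,foz,fpx,fvx,fvz,fxz,loz,lpz,opz,ovz,oxz,vxz
∂3: piv[bdfl,bdfo,bdfp,bdfv,bdfx,bdfz,bdlv,bdoz,bdpx,bflv,bfoz,bfpx,bfvx,bfvz,bfxz,bvxz,dloz,fopz,ovxz] rk=19  ker:dflv,dfoz,dfpx,fvxz
∂2c = 0
c vs im∂3: residual ≠ 0 ⇒ not boundary

cycle:yes boundary:no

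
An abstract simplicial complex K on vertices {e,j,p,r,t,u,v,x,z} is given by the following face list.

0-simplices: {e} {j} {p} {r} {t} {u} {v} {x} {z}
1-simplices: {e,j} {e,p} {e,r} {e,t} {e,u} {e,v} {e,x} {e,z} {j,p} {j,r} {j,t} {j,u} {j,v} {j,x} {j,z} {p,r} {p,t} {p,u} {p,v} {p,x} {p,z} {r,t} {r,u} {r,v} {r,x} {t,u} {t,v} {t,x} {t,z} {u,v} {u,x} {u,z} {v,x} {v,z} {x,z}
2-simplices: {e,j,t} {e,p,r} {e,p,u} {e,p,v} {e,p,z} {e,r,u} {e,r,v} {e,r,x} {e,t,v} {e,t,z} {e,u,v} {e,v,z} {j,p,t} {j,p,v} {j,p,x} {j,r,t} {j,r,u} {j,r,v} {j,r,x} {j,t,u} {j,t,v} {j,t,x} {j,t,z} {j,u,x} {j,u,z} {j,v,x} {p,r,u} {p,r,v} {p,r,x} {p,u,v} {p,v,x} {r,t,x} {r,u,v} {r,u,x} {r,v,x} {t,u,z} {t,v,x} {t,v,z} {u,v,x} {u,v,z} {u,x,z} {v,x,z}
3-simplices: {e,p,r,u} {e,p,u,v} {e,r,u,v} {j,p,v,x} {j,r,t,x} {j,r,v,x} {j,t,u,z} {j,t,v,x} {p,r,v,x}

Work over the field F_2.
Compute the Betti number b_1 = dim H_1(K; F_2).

b_1=0

n_0=9 n_1=35 n_2=42 n_3=9  [Z2]
∂1: piv[ej,ep,er,et,eu,ev,ex,ez] rk=8  ker:jp,jr,jt,ju,jv,jx,jz,pr,pt,pu,pv,px,pz,rt,ru,rv,rx,tu,tv,tx,tz,uv,ux,uz,vx,vz,xz
∂2: piv[ejt,epr,epu,epv,epz,eru,erv,erx,etv,etz,euv,evz,jpt,jpv,jpx,jrt,jru,jrv,jrx,jtu,jtv,jtx,jtz,jux,juz,jvx,uxz] rk=27  ker:pru,prv,prx,puv,pvx,rtx,ruv,rux,rvx,tuz,tvx,tvz,uvx,uvz,vxz
∂3: piv[epru,epuv,eruv,jpvx,jrtx,jrvx,jtuz,jtvx,prvx] rk=9
b_1=(35−8)−27=0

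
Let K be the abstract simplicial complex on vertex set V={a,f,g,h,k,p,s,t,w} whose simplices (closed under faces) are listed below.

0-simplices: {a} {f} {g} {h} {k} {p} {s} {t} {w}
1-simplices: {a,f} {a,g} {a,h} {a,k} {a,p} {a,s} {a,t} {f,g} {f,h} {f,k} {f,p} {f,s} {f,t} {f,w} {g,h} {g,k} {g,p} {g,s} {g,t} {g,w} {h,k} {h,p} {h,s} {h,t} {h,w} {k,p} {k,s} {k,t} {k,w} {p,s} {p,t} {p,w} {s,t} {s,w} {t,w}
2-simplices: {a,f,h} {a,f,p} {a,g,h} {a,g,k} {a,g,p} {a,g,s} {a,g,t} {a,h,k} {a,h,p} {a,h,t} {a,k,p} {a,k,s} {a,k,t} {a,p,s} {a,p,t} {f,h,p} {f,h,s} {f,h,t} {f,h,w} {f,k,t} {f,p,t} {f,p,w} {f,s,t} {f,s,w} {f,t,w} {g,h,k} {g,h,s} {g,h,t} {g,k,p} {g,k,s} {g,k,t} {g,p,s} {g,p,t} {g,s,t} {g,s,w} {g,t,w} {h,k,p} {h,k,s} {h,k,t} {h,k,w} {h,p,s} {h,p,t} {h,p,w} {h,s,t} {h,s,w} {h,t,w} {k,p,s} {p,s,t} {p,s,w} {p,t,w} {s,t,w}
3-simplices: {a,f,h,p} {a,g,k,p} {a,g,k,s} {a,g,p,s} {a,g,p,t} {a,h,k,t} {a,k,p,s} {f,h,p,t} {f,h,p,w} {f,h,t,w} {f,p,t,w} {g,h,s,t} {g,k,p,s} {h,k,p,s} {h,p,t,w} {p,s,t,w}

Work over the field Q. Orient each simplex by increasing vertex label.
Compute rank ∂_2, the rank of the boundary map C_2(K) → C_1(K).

rank∂_2=26

n_0=9 n_1=35 n_2=51 n_3=16  [Q]
∂1: piv[af,ag,ah,ak,ap,as,at,fw] rk=8  ker:fg,fh,fk,fp,fs,ft,gh,gk,gp,gs,gt,gw,hk,hp,hs,ht,hw,kp,ks,kt,kw,ps,pt,pw,st,sw,tw
∂2: piv[afh,afp,agh,agk,agp,ags,agt,ahk,ahp,aht,akp,aks,akt,aps,apt,fhs,fht,fhw,fkt,fpw,fst,fsw,ftw,ghs,gsw,hkw] rk=26  ker:fhp,fpt,ghk,ght,gkp,gks,gkt,gps,gpt,gst,gtw,hkp,hks,hkt,hps,hpt,hpw,hst,hsw,htw,kps,pst,psw,ptw,stw
∂3: piv[afhp,agkp,agks,agps,agpt,ahkt,akps,fhpt,fhpw,fhtw,fptw,ghst,hkps,pstw] rk=14  ker:gkps,hptw
rk∂_2=26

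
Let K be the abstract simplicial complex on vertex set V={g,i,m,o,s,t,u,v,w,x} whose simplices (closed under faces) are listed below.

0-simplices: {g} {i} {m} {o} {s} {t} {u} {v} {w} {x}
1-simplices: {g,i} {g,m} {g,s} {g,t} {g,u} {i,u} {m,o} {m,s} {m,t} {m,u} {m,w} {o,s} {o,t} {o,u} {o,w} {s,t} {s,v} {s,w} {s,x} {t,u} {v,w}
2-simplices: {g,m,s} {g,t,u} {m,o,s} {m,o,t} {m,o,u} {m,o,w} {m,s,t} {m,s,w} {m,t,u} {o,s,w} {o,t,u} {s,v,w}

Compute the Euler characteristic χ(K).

χ(K)=1

n_0=10 n_1=21 n_2=12
χ=+10−21+12=1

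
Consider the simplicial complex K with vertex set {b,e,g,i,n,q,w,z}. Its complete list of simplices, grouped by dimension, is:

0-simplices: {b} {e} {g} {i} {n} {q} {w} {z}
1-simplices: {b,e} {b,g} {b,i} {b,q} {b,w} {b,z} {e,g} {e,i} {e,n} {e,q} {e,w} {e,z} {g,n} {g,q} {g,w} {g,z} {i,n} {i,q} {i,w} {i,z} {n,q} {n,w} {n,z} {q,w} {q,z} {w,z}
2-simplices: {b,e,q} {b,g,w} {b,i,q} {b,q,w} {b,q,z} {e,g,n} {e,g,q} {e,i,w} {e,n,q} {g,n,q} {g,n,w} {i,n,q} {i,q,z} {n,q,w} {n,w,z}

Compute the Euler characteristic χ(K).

n_0=8 n_1=26 n_2=15
χ=+8−26+15=-3

χ(K)=-3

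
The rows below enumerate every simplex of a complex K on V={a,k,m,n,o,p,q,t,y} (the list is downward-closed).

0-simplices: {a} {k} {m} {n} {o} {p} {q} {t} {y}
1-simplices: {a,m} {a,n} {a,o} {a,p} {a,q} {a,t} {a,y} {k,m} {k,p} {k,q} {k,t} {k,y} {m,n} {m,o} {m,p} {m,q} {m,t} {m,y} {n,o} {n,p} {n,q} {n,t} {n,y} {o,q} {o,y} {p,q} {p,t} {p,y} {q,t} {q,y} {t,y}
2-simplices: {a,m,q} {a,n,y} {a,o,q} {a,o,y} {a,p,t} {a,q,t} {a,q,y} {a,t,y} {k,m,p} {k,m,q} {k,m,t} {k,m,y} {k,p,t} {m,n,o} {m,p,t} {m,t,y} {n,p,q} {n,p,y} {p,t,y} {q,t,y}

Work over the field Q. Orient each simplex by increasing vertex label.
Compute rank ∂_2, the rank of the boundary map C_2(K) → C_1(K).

n_0=9 n_1=31 n_2=20  [Q]
∂1: piv[am,an,ao,ap,aq,at,ay,km] rk=8  ker:kp,kq,kt,ky,mn,mo,mp,mq,mt,my,no,np,nq,nt,ny,oq,oy,pq,pt,py,qt,qy,ty
∂2: piv[amq,any,aoq,aoy,apt,aqt,aqy,aty,kmp,kmq,kmt,kmy,kpt,mno,mty,npq,npy,pty] rk=18  ker:mpt,qty
rk∂_2=18

rank∂_2=18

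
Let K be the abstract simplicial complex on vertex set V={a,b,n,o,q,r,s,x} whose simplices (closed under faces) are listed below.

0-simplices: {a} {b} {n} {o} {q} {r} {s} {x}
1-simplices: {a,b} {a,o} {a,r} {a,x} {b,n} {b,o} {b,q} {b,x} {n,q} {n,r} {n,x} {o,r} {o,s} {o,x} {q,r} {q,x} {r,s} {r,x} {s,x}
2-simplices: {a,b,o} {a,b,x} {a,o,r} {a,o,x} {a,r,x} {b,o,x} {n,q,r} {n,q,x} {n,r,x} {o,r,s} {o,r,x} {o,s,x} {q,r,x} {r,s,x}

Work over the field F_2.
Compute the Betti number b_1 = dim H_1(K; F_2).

b_1=2

n_0=8 n_1=19 n_2=14  [Z2]
∂1: piv[ab,ao,ar,ax,bn,bq,os] rk=7  ker:bo,bx,nq,nr,nx,or,ox,qr,qx,rs,rx,sx
∂2: piv[abo,abx,aor,aox,arx,nqr,nqx,nrx,ors,osx] rk=10  ker:box,orx,qrx,rsx
b_1=(19−7)−10=2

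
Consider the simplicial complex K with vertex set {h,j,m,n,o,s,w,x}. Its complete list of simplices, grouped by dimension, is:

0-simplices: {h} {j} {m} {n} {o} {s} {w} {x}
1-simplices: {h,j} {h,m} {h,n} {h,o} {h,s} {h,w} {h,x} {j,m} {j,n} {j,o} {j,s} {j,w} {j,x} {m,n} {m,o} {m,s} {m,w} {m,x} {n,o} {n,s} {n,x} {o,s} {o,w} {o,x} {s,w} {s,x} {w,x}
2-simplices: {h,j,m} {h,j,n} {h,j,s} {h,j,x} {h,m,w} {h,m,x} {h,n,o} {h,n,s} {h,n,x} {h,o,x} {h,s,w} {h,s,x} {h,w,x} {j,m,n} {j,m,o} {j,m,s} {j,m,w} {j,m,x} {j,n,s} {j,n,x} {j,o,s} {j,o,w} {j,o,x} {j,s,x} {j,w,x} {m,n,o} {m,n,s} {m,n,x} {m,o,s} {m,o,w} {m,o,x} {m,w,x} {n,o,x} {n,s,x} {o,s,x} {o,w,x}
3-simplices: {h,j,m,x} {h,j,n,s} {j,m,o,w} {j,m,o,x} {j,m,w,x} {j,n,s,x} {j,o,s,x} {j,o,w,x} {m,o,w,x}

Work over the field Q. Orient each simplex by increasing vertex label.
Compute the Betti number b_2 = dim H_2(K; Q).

n_0=8 n_1=27 n_2=36 n_3=9  [Q]
∂1: piv[hj,hm,hn,ho,hs,hw,hx] rk=7  ker:jm,jn,jo,js,jw,jx,mn,mo,ms,mw,mx,no,ns,nx,os,ow,ox,sw,sx,wx
∂2: piv[hjm,hjn,hjs,hjx,hmw,hmx,hno,hns,hnx,hox,hsw,hsx,hwx,jmn,jmo,jms,jmw,jos,jow,jox] rk=20  ker:jmx,jns,jnx,jsx,jwx,mno,mns,mnx,mos,mow,mox,mwx,nox,nsx,osx,owx
∂3: piv[hjmx,hjns,jmow,jmox,jmwx,jnsx,josx,jowx] rk=8  ker:mowx
b_2=(36−20)−8=8

b_2=8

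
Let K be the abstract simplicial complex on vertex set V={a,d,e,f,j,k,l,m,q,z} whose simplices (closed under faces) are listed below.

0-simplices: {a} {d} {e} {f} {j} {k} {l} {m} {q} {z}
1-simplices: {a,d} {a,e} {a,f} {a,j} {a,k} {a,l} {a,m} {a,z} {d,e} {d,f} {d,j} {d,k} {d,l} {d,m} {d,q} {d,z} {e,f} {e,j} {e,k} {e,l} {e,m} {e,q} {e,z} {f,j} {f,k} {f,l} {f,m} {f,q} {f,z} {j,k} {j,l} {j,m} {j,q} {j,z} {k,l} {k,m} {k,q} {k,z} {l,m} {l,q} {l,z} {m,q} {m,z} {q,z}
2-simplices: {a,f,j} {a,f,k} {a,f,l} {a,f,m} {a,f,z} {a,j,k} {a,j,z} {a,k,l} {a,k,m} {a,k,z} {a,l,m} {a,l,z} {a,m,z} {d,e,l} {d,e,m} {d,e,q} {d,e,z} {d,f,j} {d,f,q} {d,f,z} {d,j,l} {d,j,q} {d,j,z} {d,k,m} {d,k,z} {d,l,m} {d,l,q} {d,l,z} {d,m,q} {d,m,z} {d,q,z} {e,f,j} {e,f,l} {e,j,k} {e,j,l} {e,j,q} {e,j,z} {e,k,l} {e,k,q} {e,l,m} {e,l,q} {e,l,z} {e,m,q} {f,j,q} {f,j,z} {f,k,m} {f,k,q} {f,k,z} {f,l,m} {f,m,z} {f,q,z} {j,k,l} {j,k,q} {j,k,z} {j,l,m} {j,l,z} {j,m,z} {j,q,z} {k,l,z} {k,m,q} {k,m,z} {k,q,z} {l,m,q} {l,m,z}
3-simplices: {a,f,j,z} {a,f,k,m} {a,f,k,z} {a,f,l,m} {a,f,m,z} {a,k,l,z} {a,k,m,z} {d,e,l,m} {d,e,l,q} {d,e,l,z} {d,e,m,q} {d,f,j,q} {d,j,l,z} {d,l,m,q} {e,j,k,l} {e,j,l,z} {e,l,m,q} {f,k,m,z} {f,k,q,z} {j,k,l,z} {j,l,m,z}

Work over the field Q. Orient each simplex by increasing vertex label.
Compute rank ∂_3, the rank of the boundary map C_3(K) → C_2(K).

rank∂_3=19

n_0=10 n_1=44 n_2=64 n_3=21  [Q]
∂1: piv[ad,ae,af,aj,ak,al,am,az,dq] rk=9  ker:de,df,dj,dk,dl,dm,dz,ef,ej,ek,el,em,eq,ez,fj,fk,fl,fm,fq,fz,jk,jl,jm,jq,jz,kl,km,kq,kz,lm,lq,lz,mq,mz,qz
∂2: piv[afj,afk,afl,afm,afz,ajk,ajz,akl,akm,akz,alm,alz,amz,del,dem,deq,dez,dfj,dfq,dfz,djl,djq,dkm,dkz,dlm,dlq,dmq,dqz,efj,efl,ejk,ekq,jlm] rk=33  ker:djz,dlz,dmz,ejl,ejq,ejz,ekl,elm,elq,elz,emq,fjq,fjz,fkm,fkq,fkz,flm,fmz,fqz,jkl,jkq,jkz,jlz,jmz,jqz,klz,kmq,kmz,kqz,lmq,lmz
∂3: piv[afjz,afkm,afkz,aflm,afmz,aklz,akmz,delm,delq,delz,demq,dfjq,djlz,dlmq,ejkl,ejlz,fkqz,jklz,jlmz] rk=19  ker:elmq,fkmz
rk∂_3=19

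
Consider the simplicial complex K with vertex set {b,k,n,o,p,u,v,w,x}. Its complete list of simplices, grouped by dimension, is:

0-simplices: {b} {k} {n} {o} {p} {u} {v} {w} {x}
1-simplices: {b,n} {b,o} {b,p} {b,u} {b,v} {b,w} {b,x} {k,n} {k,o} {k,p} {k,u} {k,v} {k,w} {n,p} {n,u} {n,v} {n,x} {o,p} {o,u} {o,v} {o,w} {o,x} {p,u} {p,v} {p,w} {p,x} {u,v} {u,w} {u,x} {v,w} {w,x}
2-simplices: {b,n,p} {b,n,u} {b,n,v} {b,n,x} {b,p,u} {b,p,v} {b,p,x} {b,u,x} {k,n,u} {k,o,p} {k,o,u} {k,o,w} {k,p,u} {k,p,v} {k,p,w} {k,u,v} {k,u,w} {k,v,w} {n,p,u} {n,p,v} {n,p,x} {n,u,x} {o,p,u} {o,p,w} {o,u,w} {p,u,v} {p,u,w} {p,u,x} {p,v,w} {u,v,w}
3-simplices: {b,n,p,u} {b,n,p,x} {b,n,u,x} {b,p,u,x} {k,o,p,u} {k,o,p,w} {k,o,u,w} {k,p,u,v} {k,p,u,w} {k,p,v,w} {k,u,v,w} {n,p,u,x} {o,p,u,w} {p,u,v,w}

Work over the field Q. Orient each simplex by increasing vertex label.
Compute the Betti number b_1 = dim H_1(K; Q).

n_0=9 n_1=31 n_2=30 n_3=14  [Q]
∂1: piv[bn,bo,bp,bu,bv,bw,bx,kn] rk=8  ker:ko,kp,ku,kv,kw,np,nu,nv,nx,op,ou,ov,ow,ox,pu,pv,pw,px,uv,uw,ux,vw,wx
∂2: piv[bnp,bnu,bnv,bnx,bpu,bpv,bpx,bux,knu,kop,kou,kow,kpu,kpv,kpw,kuv,kuw,kvw] rk=18  ker:npu,npv,npx,nux,opu,opw,ouw,puv,puw,pux,pvw,uvw
∂3: piv[bnpu,bnpx,bnux,bpux,kopu,kopw,kouw,kpuv,kpuw,kpvw,kuvw] rk=11  ker:npux,opuw,puvw
b_1=(31−8)−18=5

b_1=5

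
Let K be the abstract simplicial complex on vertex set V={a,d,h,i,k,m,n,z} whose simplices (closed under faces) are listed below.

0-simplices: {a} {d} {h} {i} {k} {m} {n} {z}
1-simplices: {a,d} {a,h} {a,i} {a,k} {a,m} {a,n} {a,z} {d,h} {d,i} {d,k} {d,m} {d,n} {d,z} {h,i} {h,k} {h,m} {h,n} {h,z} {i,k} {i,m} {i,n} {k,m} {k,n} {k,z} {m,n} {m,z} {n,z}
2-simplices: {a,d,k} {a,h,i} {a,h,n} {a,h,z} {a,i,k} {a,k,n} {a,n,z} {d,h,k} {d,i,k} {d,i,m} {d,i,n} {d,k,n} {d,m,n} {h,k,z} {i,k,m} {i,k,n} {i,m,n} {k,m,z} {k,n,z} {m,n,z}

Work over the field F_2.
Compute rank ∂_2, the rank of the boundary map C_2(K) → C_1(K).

rank∂_2=17

n_0=8 n_1=27 n_2=20  [Z2]
∂1: piv[ad,ah,ai,ak,am,an,az] rk=7  ker:dh,di,dk,dm,dn,dz,hi,hk,hm,hn,hz,ik,im,in,km,kn,kz,mn,mz,nz
∂2: piv[adk,ahi,ahn,ahz,aik,akn,anz,dhk,dik,dim,din,dkn,dmn,hkz,ikm,kmz,knz] rk=17  ker:ikn,imn,mnz
rk∂_2=17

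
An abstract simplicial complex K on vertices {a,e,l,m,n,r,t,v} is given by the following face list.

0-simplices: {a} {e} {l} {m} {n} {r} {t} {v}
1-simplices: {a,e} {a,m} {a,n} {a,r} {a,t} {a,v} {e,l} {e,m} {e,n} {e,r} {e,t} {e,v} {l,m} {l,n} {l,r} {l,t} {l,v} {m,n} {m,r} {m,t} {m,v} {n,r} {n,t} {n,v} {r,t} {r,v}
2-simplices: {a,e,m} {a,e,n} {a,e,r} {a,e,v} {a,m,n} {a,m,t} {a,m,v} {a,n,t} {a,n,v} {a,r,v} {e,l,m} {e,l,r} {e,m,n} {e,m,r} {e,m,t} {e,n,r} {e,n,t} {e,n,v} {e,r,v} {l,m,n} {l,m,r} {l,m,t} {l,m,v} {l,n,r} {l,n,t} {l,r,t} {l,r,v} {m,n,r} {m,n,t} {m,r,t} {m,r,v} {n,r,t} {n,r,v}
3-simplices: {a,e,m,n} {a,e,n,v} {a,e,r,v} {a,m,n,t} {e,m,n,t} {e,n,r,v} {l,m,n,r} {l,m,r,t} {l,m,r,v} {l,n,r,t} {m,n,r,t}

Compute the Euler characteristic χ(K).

χ(K)=4

n_0=8 n_1=26 n_2=33 n_3=11
χ=+8−26+33−11=4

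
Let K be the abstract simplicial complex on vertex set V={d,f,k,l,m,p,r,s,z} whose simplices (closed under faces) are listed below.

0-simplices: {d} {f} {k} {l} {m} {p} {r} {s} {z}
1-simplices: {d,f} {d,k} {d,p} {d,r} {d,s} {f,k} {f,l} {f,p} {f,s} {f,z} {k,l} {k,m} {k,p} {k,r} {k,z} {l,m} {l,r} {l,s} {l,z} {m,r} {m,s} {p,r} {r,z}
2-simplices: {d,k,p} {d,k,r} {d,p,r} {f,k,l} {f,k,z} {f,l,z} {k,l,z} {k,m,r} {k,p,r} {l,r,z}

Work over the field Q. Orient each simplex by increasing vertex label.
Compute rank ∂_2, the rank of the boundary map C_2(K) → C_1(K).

n_0=9 n_1=23 n_2=10  [Q]
∂1: piv[df,dk,dp,dr,ds,fl,fz,km] rk=8  ker:fk,fp,fs,kl,kp,kr,kz,lm,lr,ls,lz,mr,ms,pr,rz
∂2: piv[dkp,dkr,dpr,fkl,fkz,flz,kmr,lrz] rk=8  ker:klz,kpr
rk∂_2=8

rank∂_2=8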